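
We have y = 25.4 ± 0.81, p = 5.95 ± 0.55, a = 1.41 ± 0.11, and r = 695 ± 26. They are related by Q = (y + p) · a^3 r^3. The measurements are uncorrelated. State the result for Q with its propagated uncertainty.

(2.95 ± 0.771) × 10^10

Let u = y + p = 31.3. δu = √(δy² + δp²) = √(0.656 + 0.303) = 0.979, so δu/u = 0.0312.
Q is then a monomial in u, a, r:
δQ/Q = √((δu/u)² + (3·δa/a)² + (3·δr/r)²) = √(0.000975 + 0.0548 + 0.0126) = 0.261
Q = 2.95e+10, so δQ = 0.261 × 2.95e+10 = 7.71e+09.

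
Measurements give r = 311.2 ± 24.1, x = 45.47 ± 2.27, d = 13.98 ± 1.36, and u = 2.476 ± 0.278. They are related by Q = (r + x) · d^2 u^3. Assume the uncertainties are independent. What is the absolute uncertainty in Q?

Let w = r + x = 356.7. δw = √(δr² + δx²) = √(581 + 5.15) = 24.2, so δw/w = 0.0679.
Q is then a monomial in w, d, u:
δQ/Q = √((δw/w)² + (2·δd/d)² + (3·δu/u)²) = √(0.00461 + 0.0379 + 0.113) = 0.395
Q = 1.058e+06, so δQ = 0.395 × 1.058e+06 = 4.18e+05.

4.18e+05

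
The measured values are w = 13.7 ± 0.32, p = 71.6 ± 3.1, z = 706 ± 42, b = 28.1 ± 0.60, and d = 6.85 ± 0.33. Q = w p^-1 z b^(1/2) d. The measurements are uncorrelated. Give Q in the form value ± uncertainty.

4910 ± 449

Q is a product of powers, so relative uncertainties combine in quadrature:
  (1·δw/w)² = (1×0.0234)² = 0.000546;  (-1·δp/p)² = (-1×0.0433)² = 0.00187;  (1·δz/z)² = (1×0.0595)² = 0.00354;  (½·δb/b)² = (0.5×0.0214)² = 0.000114;  (1·δd/d)² = (1×0.0482)² = 0.00232
δQ/Q = √(0.00839) = 0.0916
Q = 4910, so δQ = 0.0916 × 4910 = 449.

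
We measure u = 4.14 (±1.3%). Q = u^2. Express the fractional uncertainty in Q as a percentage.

Q ∝ u^2, so δQ/Q = |2| · δu/u = 2 × 0.0130 = 0.0260.

2.60%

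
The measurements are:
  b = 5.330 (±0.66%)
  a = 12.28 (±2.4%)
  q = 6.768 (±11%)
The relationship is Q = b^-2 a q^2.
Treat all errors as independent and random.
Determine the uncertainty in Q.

4.39

Q is a product of powers, so relative uncertainties combine in quadrature:
  (-2·δb/b)² = (-2×0.00660)² = 0.000174;  (1·δa/a)² = (1×0.0240)² = 0.000576;  (2·δq/q)² = (2×0.110)² = 0.0484
δQ/Q = √(0.0492) = 0.222
Q = 19.80, so δQ = 0.222 × 19.80 = 4.39.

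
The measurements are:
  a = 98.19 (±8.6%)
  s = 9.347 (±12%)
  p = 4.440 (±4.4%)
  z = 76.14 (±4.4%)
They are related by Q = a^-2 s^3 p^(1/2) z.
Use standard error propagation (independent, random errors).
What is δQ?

Each factor contributes (exponent × relative error)² to (δQ/Q)²:
  (-2·δa/a)² = (-2×0.0860)² = 0.0296;  (3·δs/s)² = (3×0.120)² = 0.130;  (½·δp/p)² = (0.5×0.0440)² = 0.000484;  (1·δz/z)² = (1×0.0440)² = 0.00194
δQ/Q = √(0.162) = 0.402
Q = 13.59, so δQ = 0.402 × 13.59 = 5.46.

5.46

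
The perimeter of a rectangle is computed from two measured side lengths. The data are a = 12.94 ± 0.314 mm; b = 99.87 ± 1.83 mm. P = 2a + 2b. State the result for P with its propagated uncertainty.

225.6 ± 3.71 mm

Sums and differences: (δP)² = Σ (cᵢ δxᵢ)².
  (2·δa)² = 0.394;  (2·δb)² = 13.4
δP = √(13.8) = 3.71 mm
P = 225.6 mm.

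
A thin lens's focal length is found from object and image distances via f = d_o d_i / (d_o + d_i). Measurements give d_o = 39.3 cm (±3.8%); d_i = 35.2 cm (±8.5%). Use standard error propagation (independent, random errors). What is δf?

0.897 cm

∂f/∂d_o = (d_i/(d_o+d_i))² = 0.223;  ∂f/∂d_i = (d_o/(d_o+d_i))² = 0.278
δf = √((∂f/∂d_o · δd_o)² + (∂f/∂d_i · δd_i)²) = √(0.111 + 0.693) = 0.897 cm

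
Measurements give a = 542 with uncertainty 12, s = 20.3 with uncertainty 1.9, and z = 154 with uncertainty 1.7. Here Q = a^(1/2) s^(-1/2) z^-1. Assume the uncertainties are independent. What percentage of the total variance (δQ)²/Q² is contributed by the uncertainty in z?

5.01%

(δQ/Q)² = (½·δa/a)² + (−½·δs/s)² + (-1·δz/z)²
  a term: (0.5×0.0221)² = 0.000123
  s term: (-0.5×0.0936)² = 0.00219
  z term: (-1×0.0110)² = 0.000122
Total = 0.00243. Share from z = 0.000122/0.00243 = 0.0501.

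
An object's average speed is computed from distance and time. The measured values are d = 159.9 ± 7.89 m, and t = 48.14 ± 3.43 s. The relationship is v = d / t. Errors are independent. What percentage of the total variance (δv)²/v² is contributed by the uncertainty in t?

67.6%

(δv/v)² = (1·δd/d)² + (-1·δt/t)²
  d term: (1×0.0493)² = 0.00243
  t term: (-1×0.0713)² = 0.00508
Total = 0.00751. Share from t = 0.00508/0.00751 = 0.676.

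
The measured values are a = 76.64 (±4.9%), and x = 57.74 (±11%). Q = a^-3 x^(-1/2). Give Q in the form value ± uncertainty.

Since Q is a product/quotient, work with relative uncertainties:
  (-3·δa/a)² = (-3×0.0490)² = 0.0216;  (−½·δx/x)² = (-0.5×0.110)² = 0.00302
δQ/Q = √(0.0246) = 0.157
Q = 2.923e-07, so δQ = 0.157 × 2.923e-07 = 4.59e-08.

(2.923 ± 0.459) × 10^-7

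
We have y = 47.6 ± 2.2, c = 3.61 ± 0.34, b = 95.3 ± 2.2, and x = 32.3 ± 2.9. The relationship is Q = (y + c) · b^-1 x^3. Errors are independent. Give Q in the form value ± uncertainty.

18100 ± 4960

Let u = y + c = 51.2. δu = √(δy² + δc²) = √(4.84 + 0.116) = 2.23, so δu/u = 0.0435.
Q is then a monomial in u, b, x:
δQ/Q = √((δu/u)² + (-1·δb/b)² + (3·δx/x)²) = √(0.00189 + 0.000533 + 0.0725) = 0.274
Q = 18100, so δQ = 0.274 × 18100 = 4960.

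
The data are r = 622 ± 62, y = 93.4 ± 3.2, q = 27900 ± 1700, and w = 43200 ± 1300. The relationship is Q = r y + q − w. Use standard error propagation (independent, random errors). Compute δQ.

6490

Let p = r·y = 58100. δp/p = √((1·δr/r)² + (1·δy/y)²) = √(0.00994 + 0.00117) = 0.105, so δp = 6120.
Q = p + q − w: δQ = √(δp² + δq² + δw²) = √(3.75e+07 + 2.89e+06 + 1.69e+06) = 6490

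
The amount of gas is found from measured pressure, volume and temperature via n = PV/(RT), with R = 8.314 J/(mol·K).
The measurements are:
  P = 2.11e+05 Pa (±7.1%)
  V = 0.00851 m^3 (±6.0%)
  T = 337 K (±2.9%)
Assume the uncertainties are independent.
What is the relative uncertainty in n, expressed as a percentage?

9.74%

Each factor contributes (exponent × relative error)² to (δn/n)²:
  (1·δP/P)² = (1×0.0710)² = 0.00504;  (1·δV/V)² = (1×0.0600)² = 0.00360;  (-1·δT/T)² = (-1×0.0290)² = 0.000841
δn/n = √(0.00948) = 0.0974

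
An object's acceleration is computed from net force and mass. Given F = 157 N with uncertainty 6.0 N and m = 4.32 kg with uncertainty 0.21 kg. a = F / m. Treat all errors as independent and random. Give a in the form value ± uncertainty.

Products/powers → add relative errors in quadrature, weighted by exponent:
  (1·δF/F)² = (1×0.0382)² = 0.00146;  (-1·δm/m)² = (-1×0.0486)² = 0.00236
δa/a = √(0.00382) = 0.0618
a = 36.3 m/s^2, so δa = 0.0618 × 36.3 = 2.25 m/s^2.

36.3 ± 2.25 m/s^2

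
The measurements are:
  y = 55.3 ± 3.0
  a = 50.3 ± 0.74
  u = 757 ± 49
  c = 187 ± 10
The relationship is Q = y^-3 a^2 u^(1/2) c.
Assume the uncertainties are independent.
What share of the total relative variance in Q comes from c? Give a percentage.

9.15%

(δQ/Q)² = (-3·δy/y)² + (2·δa/a)² + (½·δu/u)² + (1·δc/c)²
  y term: (-3×0.0542)² = 0.0265
  a term: (2×0.0147)² = 0.000866
  u term: (0.5×0.0647)² = 0.00105
  c term: (1×0.0535)² = 0.00286
Total = 0.0313. Share from c = 0.00286/0.0313 = 0.0915.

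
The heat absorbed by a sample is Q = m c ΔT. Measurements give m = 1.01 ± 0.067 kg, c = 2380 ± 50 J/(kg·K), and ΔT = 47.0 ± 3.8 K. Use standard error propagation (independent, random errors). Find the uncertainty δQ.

Each factor contributes (exponent × relative error)² to (δQ/Q)²:
  (1·δm/m)² = (1×0.0663)² = 0.00440;  (1·δc/c)² = (1×0.0210)² = 0.000441;  (1·δΔT/ΔT)² = (1×0.0809)² = 0.00654
δQ/Q = √(0.0114) = 0.107
Q = 1.13e+05 J, so δQ = 0.107 × 1.13e+05 = 12100 J.

12100 J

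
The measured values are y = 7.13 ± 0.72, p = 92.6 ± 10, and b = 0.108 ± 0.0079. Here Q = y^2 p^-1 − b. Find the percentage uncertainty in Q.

Let w = y^2·p^-1 = 0.549. δw/w = √((2·δy/y)² + (-1·δp/p)²) = √(0.0408 + 0.0117) = 0.229, so δw = 0.126.
Q = w − b: δQ = √(δw² + δb²) = √(0.0158 + 6.24e-05) = 0.126
Q = 0.441, so δQ/Q = 0.126/0.441 = 0.286.

28.6%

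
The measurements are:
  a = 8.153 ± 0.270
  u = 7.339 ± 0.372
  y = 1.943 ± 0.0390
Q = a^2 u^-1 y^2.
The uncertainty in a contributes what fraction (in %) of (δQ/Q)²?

51.2%

(δQ/Q)² = (2·δa/a)² + (-1·δu/u)² + (2·δy/y)²
  a term: (2×0.0331)² = 0.00439
  u term: (-1×0.0507)² = 0.00257
  y term: (2×0.0201)² = 0.00161
Total = 0.00857. Share from a = 0.00439/0.00857 = 0.512.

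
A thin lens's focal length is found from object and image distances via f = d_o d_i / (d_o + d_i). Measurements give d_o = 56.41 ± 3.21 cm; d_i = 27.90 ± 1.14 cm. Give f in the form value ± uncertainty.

18.67 ± 0.620 cm

∂f/∂d_o = (d_i/(d_o+d_i))² = 0.110;  ∂f/∂d_i = (d_o/(d_o+d_i))² = 0.448
δf = √((∂f/∂d_o · δd_o)² + (∂f/∂d_i · δd_i)²) = √(0.124 + 0.260) = 0.620 cm
f = 18.67 cm.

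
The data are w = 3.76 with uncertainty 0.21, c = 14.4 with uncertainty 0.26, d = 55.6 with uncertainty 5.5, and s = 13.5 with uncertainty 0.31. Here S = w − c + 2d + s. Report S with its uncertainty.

114 ± 11.0

Sums and differences: (δS)² = Σ (cᵢ δxᵢ)².
  (δw)² = 0.0441;  (δc)² = 0.0676;  (2·δd)² = 121;  (δs)² = 0.0961
δS = √(121) = 11.0
S = 114.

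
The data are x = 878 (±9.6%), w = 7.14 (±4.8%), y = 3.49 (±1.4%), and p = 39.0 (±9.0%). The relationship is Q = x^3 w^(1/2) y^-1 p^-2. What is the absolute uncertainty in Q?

Each factor contributes (exponent × relative error)² to (δQ/Q)²:
  (3·δx/x)² = (3×0.0960)² = 0.0829;  (½·δw/w)² = (0.5×0.0480)² = 0.000576;  (-1·δy/y)² = (-1×0.0140)² = 0.000196;  (-2·δp/p)² = (-2×0.0900)² = 0.0324
δQ/Q = √(0.116) = 0.341
Q = 3.41e+05, so δQ = 0.341 × 3.41e+05 = 1.16e+05.

1.16e+05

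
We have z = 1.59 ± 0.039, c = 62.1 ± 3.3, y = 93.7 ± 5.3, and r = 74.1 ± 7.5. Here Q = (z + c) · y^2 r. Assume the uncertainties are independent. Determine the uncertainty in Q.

Let u = z + c = 63.7. δu = √(δz² + δc²) = √(0.00152 + 10.9) = 3.30, so δu/u = 0.0518.
Q is then a monomial in u, y, r:
δQ/Q = √((δu/u)² + (2·δy/y)² + (1·δr/r)²) = √(0.00269 + 0.0128 + 0.0102) = 0.160
Q = 4.14e+07, so δQ = 0.160 × 4.14e+07 = 6.65e+06.

6.65e+06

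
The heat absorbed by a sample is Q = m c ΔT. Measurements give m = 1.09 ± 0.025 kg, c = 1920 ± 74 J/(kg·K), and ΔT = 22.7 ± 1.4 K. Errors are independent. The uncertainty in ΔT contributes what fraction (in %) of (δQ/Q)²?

65.4%

(δQ/Q)² = (1·δm/m)² + (1·δc/c)² + (1·δΔT/ΔT)²
  m term: (1×0.0229)² = 0.000526
  c term: (1×0.0385)² = 0.00149
  ΔT term: (1×0.0617)² = 0.00380
Total = 0.00582. Share from ΔT = 0.00380/0.00582 = 0.654.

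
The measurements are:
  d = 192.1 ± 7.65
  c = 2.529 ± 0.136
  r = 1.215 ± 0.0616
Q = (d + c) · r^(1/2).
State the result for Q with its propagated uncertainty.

214.5 ± 10.0

Let u = d + c = 194.6. δu = √(δd² + δc²) = √(58.5 + 0.0185) = 7.65, so δu/u = 0.0393.
Q is then a monomial in u, r:
δQ/Q = √((δu/u)² + (½·δr/r)²) = √(0.00155 + 0.000643) = 0.0468
Q = 214.5, so δQ = 0.0468 × 214.5 = 10.0.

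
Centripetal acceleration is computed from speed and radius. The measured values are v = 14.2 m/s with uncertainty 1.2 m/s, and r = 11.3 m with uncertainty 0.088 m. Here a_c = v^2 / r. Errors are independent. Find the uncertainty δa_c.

3.02 m/s^2

Since a_c is a product/quotient, work with relative uncertainties:
  (2·δv/v)² = (2×0.0845)² = 0.0286;  (-1·δr/r)² = (-1×0.00779)² = 6.06e-05
δa_c/a_c = √(0.0286) = 0.169
a_c = 17.8 m/s^2, so δa_c = 0.169 × 17.8 = 3.02 m/s^2.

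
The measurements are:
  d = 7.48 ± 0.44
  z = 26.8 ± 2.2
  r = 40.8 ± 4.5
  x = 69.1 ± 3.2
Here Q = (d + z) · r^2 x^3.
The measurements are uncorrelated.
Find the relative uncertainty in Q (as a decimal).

0.269

Let u = d + z = 34.3. δu = √(δd² + δz²) = √(0.194 + 4.84) = 2.24, so δu/u = 0.0654.
Q is then a monomial in u, r, x:
δQ/Q = √((δu/u)² + (2·δr/r)² + (3·δx/x)²) = √(0.00428 + 0.0487 + 0.0193) = 0.269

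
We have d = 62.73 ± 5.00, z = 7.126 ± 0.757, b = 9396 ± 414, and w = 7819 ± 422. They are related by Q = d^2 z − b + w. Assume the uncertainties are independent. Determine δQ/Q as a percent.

20.4%

Let p = d^2·z = 28040. δp/p = √((2·δd/d)² + (1·δz/z)²) = √(0.0254 + 0.0113) = 0.192, so δp = 5370.
Q = p − b + w: δQ = √(δp² + δb² + δw²) = √(2.89e+07 + 1.71e+05 + 1.78e+05) = 5400
Q = 26460, so δQ/Q = 5400/26460 = 0.204.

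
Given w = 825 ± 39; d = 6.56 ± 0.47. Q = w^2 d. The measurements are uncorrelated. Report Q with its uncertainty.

(4.46 ± 0.530) × 10^6

Q is a product of powers, so relative uncertainties combine in quadrature:
  (2·δw/w)² = (2×0.0473)² = 0.00894;  (1·δd/d)² = (1×0.0716)² = 0.00513
δQ/Q = √(0.0141) = 0.119
Q = 4.46e+06, so δQ = 0.119 × 4.46e+06 = 5.3e+05.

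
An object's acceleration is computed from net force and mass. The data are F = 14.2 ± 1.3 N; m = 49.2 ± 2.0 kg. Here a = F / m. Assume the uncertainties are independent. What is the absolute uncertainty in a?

Products/powers → add relative errors in quadrature, weighted by exponent:
  (1·δF/F)² = (1×0.0915)² = 0.00838;  (-1·δm/m)² = (-1×0.0407)² = 0.00165
δa/a = √(0.0100) = 0.100
a = 0.289 m/s^2, so δa = 0.100 × 0.289 = 0.0289 m/s^2.

0.0289 m/s^2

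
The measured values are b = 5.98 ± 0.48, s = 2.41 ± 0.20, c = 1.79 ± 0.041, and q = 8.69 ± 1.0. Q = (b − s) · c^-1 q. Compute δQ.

Let u = b − s = 3.57. δu = √(δb² + δs²) = √(0.230 + 0.0400) = 0.520, so δu/u = 0.146.
Q is then a monomial in u, c, q:
δQ/Q = √((δu/u)² + (-1·δc/c)² + (1·δq/q)²) = √(0.0212 + 0.000525 + 0.0132) = 0.187
Q = 17.3, so δQ = 0.187 × 17.3 = 3.24.

3.24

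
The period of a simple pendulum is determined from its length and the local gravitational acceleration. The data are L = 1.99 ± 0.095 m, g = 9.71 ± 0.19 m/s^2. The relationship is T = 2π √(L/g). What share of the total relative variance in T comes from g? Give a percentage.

14.4%

(δT/T)² = (½·δL/L)² + (−½·δg/g)²
  L term: (0.5×0.0477)² = 0.000570
  g term: (-0.5×0.0196)² = 9.57e-05
Total = 0.000665. Share from g = 9.57e-05/0.000665 = 0.144.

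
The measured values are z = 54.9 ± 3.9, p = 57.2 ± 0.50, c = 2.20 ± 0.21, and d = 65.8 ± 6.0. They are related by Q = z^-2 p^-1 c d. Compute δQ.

0.000163

Each factor contributes (exponent × relative error)² to (δQ/Q)²:
  (-2·δz/z)² = (-2×0.0710)² = 0.0202;  (-1·δp/p)² = (-1×0.00874)² = 7.64e-05;  (1·δc/c)² = (1×0.0955)² = 0.00911;  (1·δd/d)² = (1×0.0912)² = 0.00831
δQ/Q = √(0.0377) = 0.194
Q = 0.000840, so δQ = 0.194 × 0.000840 = 0.000163.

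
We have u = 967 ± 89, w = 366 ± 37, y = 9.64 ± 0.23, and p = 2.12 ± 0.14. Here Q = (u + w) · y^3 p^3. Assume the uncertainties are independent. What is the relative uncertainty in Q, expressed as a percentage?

22.3%

Let h = u + w = 1330. δh = √(δu² + δw²) = √(7920 + 1370) = 96.4, so δh/h = 0.0723.
Q is then a monomial in h, y, p:
δQ/Q = √((δh/h)² + (3·δy/y)² + (3·δp/p)²) = √(0.00523 + 0.00512 + 0.0392) = 0.223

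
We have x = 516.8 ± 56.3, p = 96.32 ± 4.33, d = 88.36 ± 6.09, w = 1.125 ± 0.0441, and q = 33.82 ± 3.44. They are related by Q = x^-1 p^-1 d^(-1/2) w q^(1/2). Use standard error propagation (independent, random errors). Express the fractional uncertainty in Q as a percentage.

13.9%

Since Q is a product/quotient, work with relative uncertainties:
  (-1·δx/x)² = (-1×0.109)² = 0.0119;  (-1·δp/p)² = (-1×0.0450)² = 0.00202;  (−½·δd/d)² = (-0.5×0.0689)² = 0.00119;  (1·δw/w)² = (1×0.0392)² = 0.00154;  (½·δq/q)² = (0.5×0.102)² = 0.00259
δQ/Q = √(0.0192) = 0.139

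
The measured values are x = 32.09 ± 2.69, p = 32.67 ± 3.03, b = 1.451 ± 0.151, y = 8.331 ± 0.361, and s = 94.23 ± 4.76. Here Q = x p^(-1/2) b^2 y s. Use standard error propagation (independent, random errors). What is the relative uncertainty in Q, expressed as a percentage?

Products/powers → add relative errors in quadrature, weighted by exponent:
  (1·δx/x)² = (1×0.0838)² = 0.00703;  (−½·δp/p)² = (-0.5×0.0927)² = 0.00215;  (2·δb/b)² = (2×0.104)² = 0.0433;  (1·δy/y)² = (1×0.0433)² = 0.00188;  (1·δs/s)² = (1×0.0505)² = 0.00255
δQ/Q = √(0.0569) = 0.239

23.9%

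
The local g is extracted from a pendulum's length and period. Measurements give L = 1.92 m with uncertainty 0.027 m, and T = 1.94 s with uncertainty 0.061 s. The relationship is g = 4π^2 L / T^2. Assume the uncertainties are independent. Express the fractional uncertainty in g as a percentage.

g is a product of powers, so relative uncertainties combine in quadrature:
  (1·δL/L)² = (1×0.0141)² = 0.000198;  (-2·δT/T)² = (-2×0.0314)² = 0.00395
δg/g = √(0.00415) = 0.0644

6.44%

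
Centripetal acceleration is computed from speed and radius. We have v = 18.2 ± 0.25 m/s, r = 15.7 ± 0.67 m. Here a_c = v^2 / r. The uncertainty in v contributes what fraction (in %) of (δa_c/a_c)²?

(δa_c/a_c)² = (2·δv/v)² + (-1·δr/r)²
  v term: (2×0.0137)² = 0.000755
  r term: (-1×0.0427)² = 0.00182
Total = 0.00258. Share from v = 0.000755/0.00258 = 0.293.

29.3%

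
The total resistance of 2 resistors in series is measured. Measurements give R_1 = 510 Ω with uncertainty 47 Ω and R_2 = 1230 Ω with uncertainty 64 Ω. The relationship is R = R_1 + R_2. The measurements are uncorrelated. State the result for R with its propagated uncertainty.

Each term contributes (cᵢ δxᵢ)² to (δR)²:
  (δR_1)² = 2210;  (δR_2)² = 4100
δR = √(6300) = 79.4 Ω
R = 1740 Ω.

1740 ± 79.4 Ω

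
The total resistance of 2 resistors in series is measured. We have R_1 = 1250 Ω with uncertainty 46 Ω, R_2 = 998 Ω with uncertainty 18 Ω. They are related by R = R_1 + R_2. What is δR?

49.4 Ω

Absolute uncertainties add in quadrature for a linear combination:
  (δR_1)² = 2120;  (δR_2)² = 324
δR = √(2440) = 49.4 Ω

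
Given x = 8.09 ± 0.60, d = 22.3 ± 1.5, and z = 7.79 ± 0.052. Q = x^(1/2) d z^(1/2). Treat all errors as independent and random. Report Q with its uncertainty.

177 ± 13.6

Q is a product of powers, so relative uncertainties combine in quadrature:
  (½·δx/x)² = (0.5×0.0742)² = 0.00138;  (1·δd/d)² = (1×0.0673)² = 0.00452;  (½·δz/z)² = (0.5×0.00668)² = 1.11e-05
δQ/Q = √(0.00591) = 0.0769
Q = 177, so δQ = 0.0769 × 177 = 13.6.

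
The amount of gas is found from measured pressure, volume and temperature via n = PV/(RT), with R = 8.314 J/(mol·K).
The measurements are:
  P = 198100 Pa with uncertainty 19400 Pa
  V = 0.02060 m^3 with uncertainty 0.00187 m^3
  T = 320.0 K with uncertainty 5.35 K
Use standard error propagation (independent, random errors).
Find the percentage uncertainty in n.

13.5%

n is a product of powers, so relative uncertainties combine in quadrature:
  (1·δP/P)² = (1×0.0979)² = 0.00959;  (1·δV/V)² = (1×0.0908)² = 0.00824;  (-1·δT/T)² = (-1×0.0167)² = 0.000280
δn/n = √(0.0181) = 0.135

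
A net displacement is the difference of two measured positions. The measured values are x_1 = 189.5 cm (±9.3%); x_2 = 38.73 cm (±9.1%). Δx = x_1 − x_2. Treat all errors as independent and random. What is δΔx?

18.0 cm

Sums and differences: (δΔx)² = Σ (cᵢ δxᵢ)².
  (δx_1)² = 311;  (δx_2)² = 12.4
δΔx = √(323) = 18.0 cm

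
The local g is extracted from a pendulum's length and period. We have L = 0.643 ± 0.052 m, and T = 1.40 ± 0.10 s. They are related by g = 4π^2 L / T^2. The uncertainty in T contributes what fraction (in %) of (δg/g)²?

75.7%

(δg/g)² = (1·δL/L)² + (-2·δT/T)²
  L term: (1×0.0809)² = 0.00654
  T term: (-2×0.0714)² = 0.0204
Total = 0.0269. Share from T = 0.0204/0.0269 = 0.757.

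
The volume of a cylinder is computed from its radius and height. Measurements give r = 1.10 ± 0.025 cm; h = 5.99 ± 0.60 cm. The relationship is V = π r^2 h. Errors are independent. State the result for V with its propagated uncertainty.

22.8 ± 2.50 cm^3

Relative error in a monomial: (δV/V)² = Σ (nᵢ · δxᵢ/xᵢ)².
  (2·δr/r)² = (2×0.0227)² = 0.00207;  (1·δh/h)² = (1×0.100)² = 0.0100
δV/V = √(0.0121) = 0.110
V = 22.8 cm^3, so δV = 0.110 × 22.8 = 2.50 cm^3.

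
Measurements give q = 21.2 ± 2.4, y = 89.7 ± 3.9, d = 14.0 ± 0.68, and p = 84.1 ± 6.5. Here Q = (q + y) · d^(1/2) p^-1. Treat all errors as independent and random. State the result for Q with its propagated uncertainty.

Let u = q + y = 111. δu = √(δq² + δy²) = √(5.76 + 15.2) = 4.58, so δu/u = 0.0413.
Q is then a monomial in u, d, p:
δQ/Q = √((δu/u)² + (½·δd/d)² + (-1·δp/p)²) = √(0.00171 + 0.000590 + 0.00597) = 0.0909
Q = 4.93, so δQ = 0.0909 × 4.93 = 0.449.

4.93 ± 0.449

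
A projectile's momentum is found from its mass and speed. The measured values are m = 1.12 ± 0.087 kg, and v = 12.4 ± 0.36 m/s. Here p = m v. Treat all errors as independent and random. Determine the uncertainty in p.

1.15 kg·m/s

Relative error in a monomial: (δp/p)² = Σ (nᵢ · δxᵢ/xᵢ)².
  (1·δm/m)² = (1×0.0777)² = 0.00603;  (1·δv/v)² = (1×0.0290)² = 0.000843
δp/p = √(0.00688) = 0.0829
p = 13.9 kg·m/s, so δp = 0.0829 × 13.9 = 1.15 kg·m/s.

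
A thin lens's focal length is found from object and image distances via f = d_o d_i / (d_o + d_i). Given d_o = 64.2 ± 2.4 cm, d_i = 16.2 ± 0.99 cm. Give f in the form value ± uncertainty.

12.9 ± 0.639 cm

∂f/∂d_o = (d_i/(d_o+d_i))² = 0.0406;  ∂f/∂d_i = (d_o/(d_o+d_i))² = 0.638
δf = √((∂f/∂d_o · δd_o)² + (∂f/∂d_i · δd_i)²) = √(0.00949 + 0.398) = 0.639 cm
f = 12.9 cm.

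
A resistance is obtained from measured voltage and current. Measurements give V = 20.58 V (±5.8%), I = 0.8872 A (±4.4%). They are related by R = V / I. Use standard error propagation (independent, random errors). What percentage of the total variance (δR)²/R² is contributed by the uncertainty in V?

63.5%

(δR/R)² = (1·δV/V)² + (-1·δI/I)²
  V term: (1×0.0580)² = 0.00336
  I term: (-1×0.0440)² = 0.00194
Total = 0.00530. Share from V = 0.00336/0.00530 = 0.635.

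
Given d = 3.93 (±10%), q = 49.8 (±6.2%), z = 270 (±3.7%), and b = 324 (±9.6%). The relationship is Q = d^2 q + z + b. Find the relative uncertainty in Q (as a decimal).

Let p = d^2·q = 769. δp/p = √((2·δd/d)² + (1·δq/q)²) = √(0.0400 + 0.00384) = 0.209, so δp = 161.
Q = p + z + b: δQ = √(δp² + δz² + δb²) = √(25900 + 99.8 + 967) = 164
Q = 1360, so δQ/Q = 164/1360 = 0.121.

0.121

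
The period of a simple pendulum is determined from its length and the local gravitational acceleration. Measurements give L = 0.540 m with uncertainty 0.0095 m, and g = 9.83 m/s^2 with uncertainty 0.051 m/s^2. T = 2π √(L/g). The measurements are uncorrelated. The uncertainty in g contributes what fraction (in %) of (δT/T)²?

8.00%

(δT/T)² = (½·δL/L)² + (−½·δg/g)²
  L term: (0.5×0.0176)² = 7.74e-05
  g term: (-0.5×0.00519)² = 6.73e-06
Total = 8.41e-05. Share from g = 6.73e-06/8.41e-05 = 0.0800.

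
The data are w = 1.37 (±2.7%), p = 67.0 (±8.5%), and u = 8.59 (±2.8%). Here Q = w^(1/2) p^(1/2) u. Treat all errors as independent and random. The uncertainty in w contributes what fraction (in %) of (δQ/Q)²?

(δQ/Q)² = (½·δw/w)² + (½·δp/p)² + (1·δu/u)²
  w term: (0.5×0.0270)² = 0.000182
  p term: (0.5×0.0850)² = 0.00181
  u term: (1×0.0280)² = 0.000784
Total = 0.00277. Share from w = 0.000182/0.00277 = 0.0657.

6.57%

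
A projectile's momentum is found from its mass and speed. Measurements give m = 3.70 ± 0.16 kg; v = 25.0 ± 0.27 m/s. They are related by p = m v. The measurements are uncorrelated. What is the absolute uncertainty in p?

Relative error in a monomial: (δp/p)² = Σ (nᵢ · δxᵢ/xᵢ)².
  (1·δm/m)² = (1×0.0432)² = 0.00187;  (1·δv/v)² = (1×0.0108)² = 0.000117
δp/p = √(0.00199) = 0.0446
p = 92.5 kg·m/s, so δp = 0.0446 × 92.5 = 4.12 kg·m/s.

4.12 kg·m/s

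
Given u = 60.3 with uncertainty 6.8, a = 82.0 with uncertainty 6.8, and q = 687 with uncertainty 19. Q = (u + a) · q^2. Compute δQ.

Let w = u + a = 142. δw = √(δu² + δa²) = √(46.2 + 46.2) = 9.62, so δw/w = 0.0676.
Q is then a monomial in w, q:
δQ/Q = √((δw/w)² + (2·δq/q)²) = √(0.00457 + 0.00306) = 0.0873
Q = 6.72e+07, so δQ = 0.0873 × 6.72e+07 = 5.87e+06.

5.87e+06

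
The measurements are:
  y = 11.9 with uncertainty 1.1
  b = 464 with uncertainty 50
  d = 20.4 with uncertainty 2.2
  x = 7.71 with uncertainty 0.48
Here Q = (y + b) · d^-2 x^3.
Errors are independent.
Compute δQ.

Let u = y + b = 476. δu = √(δy² + δb²) = √(1.21 + 2500) = 50.0, so δu/u = 0.105.
Q is then a monomial in u, d, x:
δQ/Q = √((δu/u)² + (-2·δd/d)² + (3·δx/x)²) = √(0.0110 + 0.0465 + 0.0349) = 0.304
Q = 524, so δQ = 0.304 × 524 = 159.

159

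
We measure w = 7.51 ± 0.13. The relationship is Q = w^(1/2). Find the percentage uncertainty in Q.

Products/powers → add relative errors in quadrature, weighted by exponent:
  (½·δw/w)² = (0.5×0.0173)² = 7.49e-05
δQ/Q = √(7.49e-05) = 0.00866

0.866%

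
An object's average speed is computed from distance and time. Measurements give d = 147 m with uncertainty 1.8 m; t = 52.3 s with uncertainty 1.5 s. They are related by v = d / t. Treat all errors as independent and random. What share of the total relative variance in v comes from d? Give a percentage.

15.4%

(δv/v)² = (1·δd/d)² + (-1·δt/t)²
  d term: (1×0.0122)² = 0.000150
  t term: (-1×0.0287)² = 0.000823
Total = 0.000973. Share from d = 0.000150/0.000973 = 0.154.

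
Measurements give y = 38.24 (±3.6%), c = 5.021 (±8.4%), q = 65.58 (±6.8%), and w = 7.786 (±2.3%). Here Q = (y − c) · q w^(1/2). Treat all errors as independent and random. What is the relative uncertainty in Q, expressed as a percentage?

Let u = y − c = 33.22. δu = √(δy² + δc²) = √(1.90 + 0.178) = 1.44, so δu/u = 0.0433.
Q is then a monomial in u, q, w:
δQ/Q = √((δu/u)² + (1·δq/q)² + (½·δw/w)²) = √(0.00188 + 0.00462 + 0.000132) = 0.0815

8.15%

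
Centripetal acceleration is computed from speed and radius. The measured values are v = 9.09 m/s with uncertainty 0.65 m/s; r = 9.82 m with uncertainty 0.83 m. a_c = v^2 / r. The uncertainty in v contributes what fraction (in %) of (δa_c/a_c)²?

74.1%

(δa_c/a_c)² = (2·δv/v)² + (-1·δr/r)²
  v term: (2×0.0715)² = 0.0205
  r term: (-1×0.0845)² = 0.00714
Total = 0.0276. Share from v = 0.0205/0.0276 = 0.741.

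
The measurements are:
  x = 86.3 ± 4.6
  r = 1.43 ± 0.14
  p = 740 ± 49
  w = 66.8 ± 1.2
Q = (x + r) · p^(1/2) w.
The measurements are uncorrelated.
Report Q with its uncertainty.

(1.59 ± 0.103) × 10^5

Let u = x + r = 87.7. δu = √(δx² + δr²) = √(21.2 + 0.0196) = 4.60, so δu/u = 0.0525.
Q is then a monomial in u, p, w:
δQ/Q = √((δu/u)² + (½·δp/p)² + (1·δw/w)²) = √(0.00275 + 0.00110 + 0.000323) = 0.0646
Q = 1.59e+05, so δQ = 0.0646 × 1.59e+05 = 10300.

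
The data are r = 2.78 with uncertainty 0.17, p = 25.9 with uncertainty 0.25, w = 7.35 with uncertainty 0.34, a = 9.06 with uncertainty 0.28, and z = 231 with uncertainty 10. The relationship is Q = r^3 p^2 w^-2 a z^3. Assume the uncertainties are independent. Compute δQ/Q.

Products/powers → add relative errors in quadrature, weighted by exponent:
  (3·δr/r)² = (3×0.0612)² = 0.0337;  (2·δp/p)² = (2×0.00965)² = 0.000373;  (-2·δw/w)² = (-2×0.0463)² = 0.00856;  (1·δa/a)² = (1×0.0309)² = 0.000955;  (3·δz/z)² = (3×0.0433)² = 0.0169
δQ/Q = √(0.0604) = 0.246

0.246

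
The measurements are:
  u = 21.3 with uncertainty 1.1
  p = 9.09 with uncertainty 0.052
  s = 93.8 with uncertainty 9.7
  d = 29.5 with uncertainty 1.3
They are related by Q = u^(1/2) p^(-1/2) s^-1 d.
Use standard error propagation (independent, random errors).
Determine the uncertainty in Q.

0.0555

Since Q is a product/quotient, work with relative uncertainties:
  (½·δu/u)² = (0.5×0.0516)² = 0.000667;  (−½·δp/p)² = (-0.5×0.00572)² = 8.18e-06;  (-1·δs/s)² = (-1×0.103)² = 0.0107;  (1·δd/d)² = (1×0.0441)² = 0.00194
δQ/Q = √(0.0133) = 0.115
Q = 0.481, so δQ = 0.115 × 0.481 = 0.0555.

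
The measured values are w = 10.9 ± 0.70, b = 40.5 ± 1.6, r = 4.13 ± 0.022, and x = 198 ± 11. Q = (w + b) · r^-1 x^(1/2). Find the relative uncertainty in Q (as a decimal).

Let u = w + b = 51.4. δu = √(δw² + δb²) = √(0.490 + 2.56) = 1.75, so δu/u = 0.0340.
Q is then a monomial in u, r, x:
δQ/Q = √((δu/u)² + (-1·δr/r)² + (½·δx/x)²) = √(0.00115 + 2.84e-05 + 0.000772) = 0.0442

0.0442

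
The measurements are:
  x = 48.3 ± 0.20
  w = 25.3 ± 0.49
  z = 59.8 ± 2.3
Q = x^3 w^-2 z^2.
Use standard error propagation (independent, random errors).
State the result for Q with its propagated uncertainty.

Since Q is a product/quotient, work with relative uncertainties:
  (3·δx/x)² = (3×0.00414)² = 0.000154;  (-2·δw/w)² = (-2×0.0194)² = 0.00150;  (2·δz/z)² = (2×0.0385)² = 0.00592
δQ/Q = √(0.00757) = 0.0870
Q = 6.3e+05, so δQ = 0.0870 × 6.3e+05 = 54800.

(6.30 ± 0.548) × 10^5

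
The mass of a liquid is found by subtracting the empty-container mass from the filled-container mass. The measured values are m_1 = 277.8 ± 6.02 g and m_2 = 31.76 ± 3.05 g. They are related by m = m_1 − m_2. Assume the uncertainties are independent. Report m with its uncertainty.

246.0 ± 6.75 g

For a sum/difference, combine absolute errors in quadrature:
  (δm_1)² = 36.2;  (δm_2)² = 9.30
δm = √(45.5) = 6.75 g
m = 246.0 g.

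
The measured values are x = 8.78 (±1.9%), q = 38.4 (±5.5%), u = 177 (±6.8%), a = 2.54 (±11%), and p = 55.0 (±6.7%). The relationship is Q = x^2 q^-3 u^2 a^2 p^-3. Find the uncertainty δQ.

Each factor contributes (exponent × relative error)² to (δQ/Q)²:
  (2·δx/x)² = (2×0.0190)² = 0.00144;  (-3·δq/q)² = (-3×0.0550)² = 0.0272;  (2·δu/u)² = (2×0.0680)² = 0.0185;  (2·δa/a)² = (2×0.110)² = 0.0484;  (-3·δp/p)² = (-3×0.0670)² = 0.0404
δQ/Q = √(0.136) = 0.369
Q = 0.00165, so δQ = 0.369 × 0.00165 = 0.000610.

0.000610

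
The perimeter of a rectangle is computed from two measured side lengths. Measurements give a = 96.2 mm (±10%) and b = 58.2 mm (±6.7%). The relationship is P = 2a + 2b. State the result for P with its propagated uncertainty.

309 ± 20.8 mm

Sums and differences: (δP)² = Σ (cᵢ δxᵢ)².
  (2·δa)² = 370;  (2·δb)² = 60.8
δP = √(431) = 20.8 mm
P = 309 mm.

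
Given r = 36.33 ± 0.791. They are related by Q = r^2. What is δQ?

57.5

For a monomial Q ∝ r^2, fractional errors add in quadrature:
  (2·δr/r)² = (2×0.0218)² = 0.00190
δQ/Q = √(0.00190) = 0.0435
Q = 1320, so δQ = 0.0435 × 1320 = 57.5.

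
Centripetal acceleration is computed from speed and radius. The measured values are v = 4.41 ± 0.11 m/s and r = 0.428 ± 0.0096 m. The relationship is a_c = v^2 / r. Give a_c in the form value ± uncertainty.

Relative error in a monomial: (δa_c/a_c)² = Σ (nᵢ · δxᵢ/xᵢ)².
  (2·δv/v)² = (2×0.0249)² = 0.00249;  (-1·δr/r)² = (-1×0.0224)² = 0.000503
δa_c/a_c = √(0.00299) = 0.0547
a_c = 45.4 m/s^2, so δa_c = 0.0547 × 45.4 = 2.49 m/s^2.

45.4 ± 2.49 m/s^2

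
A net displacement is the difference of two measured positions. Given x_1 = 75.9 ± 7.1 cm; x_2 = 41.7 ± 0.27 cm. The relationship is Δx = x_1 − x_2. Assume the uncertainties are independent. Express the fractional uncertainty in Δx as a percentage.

20.8%

Each term contributes (cᵢ δxᵢ)² to (δΔx)²:
  (δx_1)² = 50.4;  (δx_2)² = 0.0729
δΔx = √(50.5) = 7.11 cm
Δx = 34.2 cm, so δΔx/Δx = 7.11/34.2 = 0.208.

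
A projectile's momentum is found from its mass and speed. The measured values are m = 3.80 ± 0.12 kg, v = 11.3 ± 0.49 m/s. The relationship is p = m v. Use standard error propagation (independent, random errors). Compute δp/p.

0.0536

Each factor contributes (exponent × relative error)² to (δp/p)²:
  (1·δm/m)² = (1×0.0316)² = 0.000997;  (1·δv/v)² = (1×0.0434)² = 0.00188
δp/p = √(0.00288) = 0.0536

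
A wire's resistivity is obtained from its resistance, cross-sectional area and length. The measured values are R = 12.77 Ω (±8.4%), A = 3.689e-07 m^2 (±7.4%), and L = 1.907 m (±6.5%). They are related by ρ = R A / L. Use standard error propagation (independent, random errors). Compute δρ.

For a monomial ρ ∝ R, A, L^-1, fractional errors add in quadrature:
  (1·δR/R)² = (1×0.0840)² = 0.00706;  (1·δA/A)² = (1×0.0740)² = 0.00548;  (-1·δL/L)² = (-1×0.0650)² = 0.00423
δρ/ρ = √(0.0168) = 0.129
ρ = 2.47e-06 Ω·m, so δρ = 0.129 × 2.47e-06 = 3.2e-07 Ω·m.

3.2e-07 Ω·m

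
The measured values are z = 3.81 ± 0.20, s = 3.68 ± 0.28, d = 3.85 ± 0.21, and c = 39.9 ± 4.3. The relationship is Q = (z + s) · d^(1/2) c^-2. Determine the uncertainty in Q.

0.00205

Let u = z + s = 7.49. δu = √(δz² + δs²) = √(0.0400 + 0.0784) = 0.344, so δu/u = 0.0459.
Q is then a monomial in u, d, c:
δQ/Q = √((δu/u)² + (½·δd/d)² + (-2·δc/c)²) = √(0.00211 + 0.000744 + 0.0465) = 0.222
Q = 0.00923, so δQ = 0.222 × 0.00923 = 0.00205.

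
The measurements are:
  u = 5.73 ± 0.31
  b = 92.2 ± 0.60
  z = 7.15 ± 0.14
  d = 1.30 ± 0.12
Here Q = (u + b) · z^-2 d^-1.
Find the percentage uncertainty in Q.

10.1%

Let w = u + b = 97.9. δw = √(δu² + δb²) = √(0.0961 + 0.360) = 0.675, so δw/w = 0.00690.
Q is then a monomial in w, z, d:
δQ/Q = √((δw/w)² + (-2·δz/z)² + (-1·δd/d)²) = √(4.76e-05 + 0.00153 + 0.00852) = 0.101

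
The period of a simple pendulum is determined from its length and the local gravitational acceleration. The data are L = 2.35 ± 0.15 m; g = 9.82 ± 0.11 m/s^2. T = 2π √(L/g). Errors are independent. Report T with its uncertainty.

T is a product of powers, so relative uncertainties combine in quadrature:
  (½·δL/L)² = (0.5×0.0638)² = 0.00102;  (−½·δg/g)² = (-0.5×0.0112)² = 3.14e-05
δT/T = √(0.00105) = 0.0324
T = 3.07 s, so δT = 0.0324 × 3.07 = 0.0996 s.

3.07 ± 0.0996 s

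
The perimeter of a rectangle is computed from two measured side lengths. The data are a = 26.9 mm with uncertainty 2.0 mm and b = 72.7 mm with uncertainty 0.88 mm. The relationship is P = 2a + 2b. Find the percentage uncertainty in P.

2.19%

Each term contributes (cᵢ δxᵢ)² to (δP)²:
  (2·δa)² = 16.0;  (2·δb)² = 3.10
δP = √(19.1) = 4.37 mm
P = 199 mm, so δP/P = 4.37/199 = 0.0219.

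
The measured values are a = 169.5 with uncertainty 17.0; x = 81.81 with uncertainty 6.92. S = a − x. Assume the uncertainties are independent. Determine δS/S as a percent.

20.9%

Absolute uncertainties add in quadrature for a linear combination:
  (δa)² = 289;  (δx)² = 47.9
δS = √(337) = 18.4
S = 87.69, so δS/S = 18.4/87.69 = 0.209.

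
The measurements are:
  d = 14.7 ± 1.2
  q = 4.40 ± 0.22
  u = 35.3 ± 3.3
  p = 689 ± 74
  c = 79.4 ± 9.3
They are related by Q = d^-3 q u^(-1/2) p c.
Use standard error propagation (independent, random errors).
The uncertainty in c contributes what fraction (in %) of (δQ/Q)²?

15.3%

(δQ/Q)² = (-3·δd/d)² + (1·δq/q)² + (−½·δu/u)² + (1·δp/p)² + (1·δc/c)²
  d term: (-3×0.0816)² = 0.0600
  q term: (1×0.0500)² = 0.00250
  u term: (-0.5×0.0935)² = 0.00218
  p term: (1×0.107)² = 0.0115
  c term: (1×0.117)² = 0.0137
Total = 0.0899. Share from c = 0.0137/0.0899 = 0.153.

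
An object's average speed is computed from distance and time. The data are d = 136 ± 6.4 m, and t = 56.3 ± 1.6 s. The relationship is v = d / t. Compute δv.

For a monomial v ∝ d, t^-1, fractional errors add in quadrature:
  (1·δd/d)² = (1×0.0471)² = 0.00221;  (-1·δt/t)² = (-1×0.0284)² = 0.000808
δv/v = √(0.00302) = 0.0550
v = 2.42 m/s, so δv = 0.0550 × 2.42 = 0.133 m/s.

0.133 m/s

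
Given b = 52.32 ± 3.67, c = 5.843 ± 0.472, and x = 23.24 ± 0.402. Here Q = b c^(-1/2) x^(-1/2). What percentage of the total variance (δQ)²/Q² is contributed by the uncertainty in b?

74.3%

(δQ/Q)² = (1·δb/b)² + (−½·δc/c)² + (−½·δx/x)²
  b term: (1×0.0701)² = 0.00492
  c term: (-0.5×0.0808)² = 0.00163
  x term: (-0.5×0.0173)² = 7.48e-05
Total = 0.00663. Share from b = 0.00492/0.00663 = 0.743.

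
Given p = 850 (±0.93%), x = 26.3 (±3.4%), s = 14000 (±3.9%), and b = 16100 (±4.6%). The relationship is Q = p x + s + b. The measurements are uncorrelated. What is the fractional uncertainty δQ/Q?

0.0231

Let w = p·x = 22400. δw/w = √((1·δp/p)² + (1·δx/x)²) = √(8.65e-05 + 0.00116) = 0.0352, so δw = 788.
Q = w + s + b: δQ = √(δw² + δs² + δb²) = √(6.21e+05 + 2.98e+05 + 5.48e+05) = 1210
Q = 52500, so δQ/Q = 1210/52500 = 0.0231.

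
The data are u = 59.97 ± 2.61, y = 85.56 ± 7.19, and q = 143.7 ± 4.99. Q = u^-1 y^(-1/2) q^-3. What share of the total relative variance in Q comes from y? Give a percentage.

12.2%

(δQ/Q)² = (-1·δu/u)² + (−½·δy/y)² + (-3·δq/q)²
  u term: (-1×0.0435)² = 0.00189
  y term: (-0.5×0.0840)² = 0.00177
  q term: (-3×0.0347)² = 0.0109
Total = 0.0145. Share from y = 0.00177/0.0145 = 0.122.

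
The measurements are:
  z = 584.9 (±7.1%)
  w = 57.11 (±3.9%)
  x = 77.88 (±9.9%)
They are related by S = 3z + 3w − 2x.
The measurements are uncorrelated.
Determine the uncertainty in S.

126

Absolute uncertainties add in quadrature for a linear combination:
  (3·δz)² = 15500;  (3·δw)² = 44.6;  (2·δx)² = 238
δS = √(15800) = 126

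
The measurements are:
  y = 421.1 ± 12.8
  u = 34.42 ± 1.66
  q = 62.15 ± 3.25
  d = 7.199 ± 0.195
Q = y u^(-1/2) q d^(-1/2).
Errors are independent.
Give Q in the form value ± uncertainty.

1663 ± 111

Q is a product of powers, so relative uncertainties combine in quadrature:
  (1·δy/y)² = (1×0.0304)² = 0.000924;  (−½·δu/u)² = (-0.5×0.0482)² = 0.000581;  (1·δq/q)² = (1×0.0523)² = 0.00273;  (−½·δd/d)² = (-0.5×0.0271)² = 0.000183
δQ/Q = √(0.00442) = 0.0665
Q = 1663, so δQ = 0.0665 × 1663 = 111.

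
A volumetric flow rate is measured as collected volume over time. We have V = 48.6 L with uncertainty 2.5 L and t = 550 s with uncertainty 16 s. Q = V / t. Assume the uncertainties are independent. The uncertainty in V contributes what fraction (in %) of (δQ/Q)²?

75.8%

(δQ/Q)² = (1·δV/V)² + (-1·δt/t)²
  V term: (1×0.0514)² = 0.00265
  t term: (-1×0.0291)² = 0.000846
Total = 0.00349. Share from V = 0.00265/0.00349 = 0.758.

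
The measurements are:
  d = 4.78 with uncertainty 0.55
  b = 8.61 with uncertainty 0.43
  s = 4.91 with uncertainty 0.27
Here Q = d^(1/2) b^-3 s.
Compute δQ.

For a monomial Q ∝ d^(1/2), b^-3, s, fractional errors add in quadrature:
  (½·δd/d)² = (0.5×0.115)² = 0.00331;  (-3·δb/b)² = (-3×0.0499)² = 0.0224;  (1·δs/s)² = (1×0.0550)² = 0.00302
δQ/Q = √(0.0288) = 0.170
Q = 0.0168, so δQ = 0.170 × 0.0168 = 0.00285.

0.00285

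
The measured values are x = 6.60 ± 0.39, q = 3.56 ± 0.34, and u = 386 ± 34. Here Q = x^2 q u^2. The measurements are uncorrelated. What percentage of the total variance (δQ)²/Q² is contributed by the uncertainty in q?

16.9%

(δQ/Q)² = (2·δx/x)² + (1·δq/q)² + (2·δu/u)²
  x term: (2×0.0591)² = 0.0140
  q term: (1×0.0955)² = 0.00912
  u term: (2×0.0881)² = 0.0310
Total = 0.0541. Share from q = 0.00912/0.0541 = 0.169.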